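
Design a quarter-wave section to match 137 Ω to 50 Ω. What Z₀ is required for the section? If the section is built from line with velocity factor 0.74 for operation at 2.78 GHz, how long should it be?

Z_qwt ≈ 82.8 Ω; length ≈ 2 cm

Z_qwt = √(Z_0·R_L) = √(50 × 137) = √6850
λ = 0.74·c/f = 0.0799 m, so l = λ/4 = 0.02 m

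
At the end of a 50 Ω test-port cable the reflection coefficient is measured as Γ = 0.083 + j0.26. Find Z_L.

Z_L ≈ 50.9 + j28.6 Ω

Z_L = Z_0·(1 + Γ)/(1 − Γ) = 50·(1.08 + j0.26)/(0.917 − j0.26)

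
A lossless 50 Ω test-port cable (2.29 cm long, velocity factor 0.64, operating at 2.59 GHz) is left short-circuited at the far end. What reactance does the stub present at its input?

X_in ≈ -129 Ω (capacitive)

λ = v/f = 0.64·c / 2.59 GHz = 0.0741 m
βl = 2π·l/λ = 2π × 0.309 = 111°
tan(βl) = -2.58
For a short-circuited stub, Z_in = jZ_0·tan(βl)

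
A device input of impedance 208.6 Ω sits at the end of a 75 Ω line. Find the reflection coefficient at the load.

Γ = (Z_L − Z_0)/(Z_L + Z_0) = (208.6 − 75)/(208.6 + 75) = 133.6/283.6

Γ = 0.471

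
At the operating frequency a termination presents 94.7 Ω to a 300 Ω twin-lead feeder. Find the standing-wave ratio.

Γ = (94.7 − 300)/(94.7 + 300) = -0.52
VSWR = (1 + 0.52)/(1 − 0.52)

VSWR ≈ 3.17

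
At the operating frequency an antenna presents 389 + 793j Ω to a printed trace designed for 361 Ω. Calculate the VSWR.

VSWR ≈ 6.33

Γ = (Z_L − Z_0)/(Z_L + Z_0) = (28 + j793)/(750 + j793)
|Γ| = 793/1090 = 0.727
VSWR = (1 + |Γ|)/(1 − |Γ|) = 1.73/0.273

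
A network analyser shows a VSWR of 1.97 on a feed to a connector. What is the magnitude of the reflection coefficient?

|Γ| ≈ 0.327

|Γ| = (S − 1)/(S + 1) = (1.97 − 1)/(1.97 + 1) = 0.97/2.97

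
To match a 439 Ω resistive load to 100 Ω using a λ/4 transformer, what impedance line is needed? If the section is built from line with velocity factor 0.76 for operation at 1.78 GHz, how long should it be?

Z_qwt ≈ 210 Ω; length ≈ 3.2 cm

Z_qwt = √(Z_0·R_L) = √(100 × 439) = √43900
λ = 0.76·c/f = 0.128 m, so l = λ/4 = 0.032 m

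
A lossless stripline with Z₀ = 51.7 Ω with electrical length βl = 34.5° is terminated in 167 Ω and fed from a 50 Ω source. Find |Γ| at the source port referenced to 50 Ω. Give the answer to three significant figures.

|Γ| ≈ 0.532

tan(βl) = 0.687
Z_in = Z_0·(Z_L + jZ_0·tanβl)/(Z_0 + jZ_L·tanβl) = 41.5 − j56.5 Ω
Γ_s = (Z_in − Z_s)/(Z_in + Z_s) = (-8.53 − j56.5)/(91.5 − j56.5), |Γ_s| = 0.532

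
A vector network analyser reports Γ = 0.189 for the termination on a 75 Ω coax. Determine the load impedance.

Z_L = Z_0·(1 + Γ)/(1 − Γ) = 75·(1.19)/(0.811)

Z_L ≈ 110 Ω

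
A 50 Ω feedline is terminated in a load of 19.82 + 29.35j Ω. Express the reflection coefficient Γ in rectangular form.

Γ ≈ -0.217 + j0.512

Γ = (Z_L − Z_0)/(Z_L + Z_0) = (-30.18 + j29.35)/(69.82 + j29.35)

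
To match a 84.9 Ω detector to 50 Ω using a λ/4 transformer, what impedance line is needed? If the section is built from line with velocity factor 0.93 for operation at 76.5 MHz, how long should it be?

Z_qwt ≈ 65.2 Ω; length ≈ 91.2 cm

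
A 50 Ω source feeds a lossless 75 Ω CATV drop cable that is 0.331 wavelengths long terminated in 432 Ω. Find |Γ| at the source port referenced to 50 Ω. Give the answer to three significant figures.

|Γ| ≈ 0.667

βl = 2π × 0.331 = 119°
tan(βl) = -1.79
Z_in = Z_0·(Z_L + jZ_0·tanβl)/(Z_0 + jZ_L·tanβl) = 16.9 + j40.2 Ω
Γ_s = (Z_in − Z_s)/(Z_in + Z_s) = (-33.1 + j40.2)/(66.9 + j40.2), |Γ_s| = 0.667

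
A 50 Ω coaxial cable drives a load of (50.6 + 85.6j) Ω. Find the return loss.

Γ = (0.6 + j85.6)/(100.6 + j85.6), |Γ| = 0.648
RL = −20·log₁₀|Γ| = −20·log₁₀(0.648)

RL ≈ 3.77 dB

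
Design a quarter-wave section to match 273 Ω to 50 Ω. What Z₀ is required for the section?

Z_qwt ≈ 117 Ω

Z_qwt = √(Z_0·R_L) = √(50 × 273) = √13650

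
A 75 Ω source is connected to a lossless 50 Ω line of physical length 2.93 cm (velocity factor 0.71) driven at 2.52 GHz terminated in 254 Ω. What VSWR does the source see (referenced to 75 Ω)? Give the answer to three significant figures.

λ = v/f = 0.71·c / 2.52 GHz = 0.0845 m
βl = 2π·l/λ = 2π × 0.347 = 125°
tan(βl) = -1.44
Z_in = Z_0·(Z_L + jZ_0·tanβl)/(Z_0 + jZ_L·tanβl) = 14.3 + j32.8 Ω
Γ_s = (Z_in − Z_s)/(Z_in + Z_s) = (-60.7 + j32.8)/(89.3 + j32.8), |Γ_s| = 0.725
VSWR = (1 + |Γ_s|)/(1 − |Γ_s|)

VSWR ≈ 6.27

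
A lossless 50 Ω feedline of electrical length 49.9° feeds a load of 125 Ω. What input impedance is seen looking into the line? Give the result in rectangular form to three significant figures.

Z_in ≈ 30.7 − j31.8 Ω

tan(βl) = tan(49.9°) = 1.19
Z_in = Z_0·(Z_L + jZ_0·tanβl)/(Z_0 + jZ_L·tanβl)
     = 50·(125 + j59.4)/(50 + j148)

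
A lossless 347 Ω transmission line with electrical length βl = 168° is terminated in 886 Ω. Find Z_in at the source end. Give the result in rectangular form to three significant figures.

Z_in ≈ 715 + j314 Ω

tan(βl) = tan(168°) = -0.213
Z_in = Z_0·(Z_L + jZ_0·tanβl)/(Z_0 + jZ_L·tanβl)
     = 347·(886 − j73.8)/(347 − j188)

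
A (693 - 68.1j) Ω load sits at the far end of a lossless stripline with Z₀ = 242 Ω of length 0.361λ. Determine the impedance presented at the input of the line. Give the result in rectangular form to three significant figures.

Z_in ≈ 139 + j176 Ω

βl = 2π × 0.361 = 130°
tan(βl) = tan(130°) = -1.19
Z_in = Z_0·(Z_L + jZ_0·tanβl)/(Z_0 + jZ_L·tanβl)
     = 242·(693 − j357)/(161 − j827)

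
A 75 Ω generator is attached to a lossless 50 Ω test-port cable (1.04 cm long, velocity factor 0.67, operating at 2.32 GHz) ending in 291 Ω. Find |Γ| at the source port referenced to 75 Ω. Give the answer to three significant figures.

λ = v/f = 0.67·c / 2.32 GHz = 0.0866 m
βl = 2π·l/λ = 2π × 0.12 = 43.2°
tan(βl) = 0.94
Z_in = Z_0·(Z_L + jZ_0·tanβl)/(Z_0 + jZ_L·tanβl) = 17.7 − j50 Ω
Γ_s = (Z_in − Z_s)/(Z_in + Z_s) = (-57.3 − j50)/(92.7 − j50), |Γ_s| = 0.722

|Γ| ≈ 0.722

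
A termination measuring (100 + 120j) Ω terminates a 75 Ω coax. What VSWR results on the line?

Γ = (Z_L − Z_0)/(Z_L + Z_0) = (25 + j120)/(175 + j120)
|Γ| = 123/212 = 0.578
VSWR = (1 + |Γ|)/(1 − |Γ|) = 1.58/0.422

VSWR ≈ 3.74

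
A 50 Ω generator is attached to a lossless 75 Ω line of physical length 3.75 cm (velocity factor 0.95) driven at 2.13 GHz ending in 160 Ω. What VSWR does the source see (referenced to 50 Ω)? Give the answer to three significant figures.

λ = v/f = 0.95·c / 2.13 GHz = 0.134 m
βl = 2π·l/λ = 2π × 0.28 = 101°
tan(βl) = -5.2
Z_in = Z_0·(Z_L + jZ_0·tanβl)/(Z_0 + jZ_L·tanβl) = 36.2 + j11.2 Ω
Γ_s = (Z_in − Z_s)/(Z_in + Z_s) = (-13.8 + j11.2)/(86.2 + j11.2), |Γ_s| = 0.205
VSWR = (1 + |Γ_s|)/(1 − |Γ_s|)

VSWR ≈ 1.51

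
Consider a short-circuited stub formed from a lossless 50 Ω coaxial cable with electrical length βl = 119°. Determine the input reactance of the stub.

tan(βl) = -1.8
For a short-circuited stub, Z_in = jZ_0·tan(βl)

X_in ≈ -90.2 Ω (capacitive)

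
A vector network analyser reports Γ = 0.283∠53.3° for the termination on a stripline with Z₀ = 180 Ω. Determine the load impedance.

Z_L = Z_0·(1 + Γ)/(1 − Γ) = 180·(1.17 + j0.227)/(0.831 − j0.227)

Z_L ≈ 223 + j110 Ω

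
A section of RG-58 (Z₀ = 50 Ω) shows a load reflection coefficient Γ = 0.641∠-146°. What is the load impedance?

Z_L = Z_0·(1 + Γ)/(1 − Γ) = 50·(0.469 − j0.358)/(1.53 + j0.358)

Z_L ≈ 11.9 − j14.5 Ω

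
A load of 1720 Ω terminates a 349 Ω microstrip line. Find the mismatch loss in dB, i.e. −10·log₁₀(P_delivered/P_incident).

mismatch loss ≈ 2.51 dB

Γ = (1720 − 349)/(1720 + 349) = 0.663
|Γ|² = 0.439, so P_del/P_inc = 1 − |Γ|² = 0.561
ML = −10·log₁₀(1 − |Γ|²)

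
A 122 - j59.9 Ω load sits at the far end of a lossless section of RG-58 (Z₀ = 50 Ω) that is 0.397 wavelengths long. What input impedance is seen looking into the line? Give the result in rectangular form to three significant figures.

βl = 2π × 0.397 = 143°
tan(βl) = tan(143°) = -0.756
Z_in = Z_0·(Z_L + jZ_0·tanβl)/(Z_0 + jZ_L·tanβl)
     = 50·(122 − j97.7)/(4.73 − j92.2)

Z_in ≈ 56.2 + j63.3 Ω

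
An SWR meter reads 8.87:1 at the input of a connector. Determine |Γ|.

|Γ| = (S − 1)/(S + 1) = (8.87 − 1)/(8.87 + 1) = 7.87/9.87

|Γ| ≈ 0.797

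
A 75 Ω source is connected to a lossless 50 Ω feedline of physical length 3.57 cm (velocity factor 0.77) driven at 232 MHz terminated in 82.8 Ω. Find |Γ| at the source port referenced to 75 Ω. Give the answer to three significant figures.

|Γ| ≈ 0.115

λ = v/f = 0.77·c / 232 MHz = 0.996 m
βl = 2π·l/λ = 2π × 0.0359 = 12.9°
tan(βl) = 0.229
Z_in = Z_0·(Z_L + jZ_0·tanβl)/(Z_0 + jZ_L·tanβl) = 76.2 − j17.5 Ω
Γ_s = (Z_in − Z_s)/(Z_in + Z_s) = (1.18 − j17.5)/(151 − j17.5), |Γ_s| = 0.115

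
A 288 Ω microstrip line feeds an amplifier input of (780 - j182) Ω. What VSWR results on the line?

Γ = (Z_L − Z_0)/(Z_L + Z_0) = (492 − j182)/(1068 − j182)
|Γ| = 525/1080 = 0.484
VSWR = (1 + |Γ|)/(1 − |Γ|) = 1.48/0.516

VSWR ≈ 2.88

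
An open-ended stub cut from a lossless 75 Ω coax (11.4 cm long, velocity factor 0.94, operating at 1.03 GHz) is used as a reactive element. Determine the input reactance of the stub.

X_in ≈ 129 Ω (inductive)

λ = v/f = 0.94·c / 1.03 GHz = 0.274 m
βl = 2π·l/λ = 2π × 0.416 = 150°
tan(βl) = -0.58
For an open-ended stub, Z_in = −jZ_0·cot(βl) = −jZ_0/tan(βl)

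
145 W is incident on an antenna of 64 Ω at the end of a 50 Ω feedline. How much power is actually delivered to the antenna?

Γ = (64 − 50)/(64 + 50) = 0.123
|Γ|² = 0.0151
P_refl = |Γ|²·P_inc = 2.19 W, P_del = (1 − |Γ|²)·P_inc = 143 W

P_delivered ≈ 143 W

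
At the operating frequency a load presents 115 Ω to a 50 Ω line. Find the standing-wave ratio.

Γ = (115 − 50)/(115 + 50) = 0.394
VSWR = (1 + 0.394)/(1 − 0.394)

VSWR ≈ 2.3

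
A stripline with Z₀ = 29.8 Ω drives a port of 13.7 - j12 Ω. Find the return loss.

Γ = (-16.1 − j12)/(43.5 − j12), |Γ| = 0.445
RL = −20·log₁₀|Γ| = −20·log₁₀(0.445)

RL ≈ 7.03 dB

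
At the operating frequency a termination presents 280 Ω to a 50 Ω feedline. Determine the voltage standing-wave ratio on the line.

VSWR ≈ 5.6

Γ = (280 − 50)/(280 + 50) = 0.697
VSWR = (1 + 0.697)/(1 − 0.697)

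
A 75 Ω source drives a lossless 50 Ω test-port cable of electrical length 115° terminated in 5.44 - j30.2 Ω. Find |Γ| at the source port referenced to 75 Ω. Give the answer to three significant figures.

|Γ| ≈ 0.79

tan(βl) = -2.14
Z_in = Z_0·(Z_L + jZ_0·tanβl)/(Z_0 + jZ_L·tanβl) = 215 + j295 Ω
Γ_s = (Z_in − Z_s)/(Z_in + Z_s) = (140 + j295)/(290 + j295), |Γ_s| = 0.79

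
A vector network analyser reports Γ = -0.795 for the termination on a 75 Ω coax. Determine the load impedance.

Z_L = Z_0·(1 + Γ)/(1 − Γ) = 75·(0.205)/(1.79)

Z_L ≈ 8.57 Ω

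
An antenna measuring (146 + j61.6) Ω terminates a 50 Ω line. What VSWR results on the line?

Γ = (Z_L − Z_0)/(Z_L + Z_0) = (96 + j61.6)/(196 + j61.6)
|Γ| = 114/205 = 0.555
VSWR = (1 + |Γ|)/(1 − |Γ|) = 1.56/0.445

VSWR ≈ 3.5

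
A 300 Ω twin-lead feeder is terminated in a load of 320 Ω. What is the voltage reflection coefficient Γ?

Γ = 0.0323

Γ = (Z_L − Z_0)/(Z_L + Z_0) = (320 − 300)/(320 + 300) = 20/620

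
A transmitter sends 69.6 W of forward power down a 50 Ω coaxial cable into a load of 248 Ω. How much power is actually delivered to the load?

Γ = (248 − 50)/(248 + 50) = 0.664
|Γ|² = 0.441
P_refl = |Γ|²·P_inc = 30.7 W, P_del = (1 − |Γ|²)·P_inc = 38.9 W

P_delivered ≈ 38.9 W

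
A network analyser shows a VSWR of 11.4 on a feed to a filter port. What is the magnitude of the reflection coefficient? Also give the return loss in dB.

|Γ| ≈ 0.839; return loss ≈ 1.53 dB

|Γ| = (S − 1)/(S + 1) = (11.4 − 1)/(11.4 + 1) = 10.4/12.4
RL = −20·log₁₀|Γ| = −20·log₁₀(0.839)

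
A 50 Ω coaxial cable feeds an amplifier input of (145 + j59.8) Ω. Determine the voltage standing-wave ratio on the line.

VSWR ≈ 3.45

Γ = (Z_L − Z_0)/(Z_L + Z_0) = (95 + j59.8)/(195 + j59.8)
|Γ| = 112/204 = 0.55
VSWR = (1 + |Γ|)/(1 − |Γ|) = 1.55/0.45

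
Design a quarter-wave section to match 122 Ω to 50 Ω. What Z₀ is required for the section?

Z_qwt ≈ 78.1 Ω

Z_qwt = √(Z_0·R_L) = √(50 × 122) = √6100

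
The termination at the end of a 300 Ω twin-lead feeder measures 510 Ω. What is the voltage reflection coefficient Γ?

Γ = 0.259

Γ = (Z_L − Z_0)/(Z_L + Z_0) = (510 − 300)/(510 + 300) = 210/810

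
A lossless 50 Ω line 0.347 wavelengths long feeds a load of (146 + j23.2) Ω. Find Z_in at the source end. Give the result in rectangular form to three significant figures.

βl = 2π × 0.347 = 125°
tan(βl) = tan(125°) = -1.43
Z_in = Z_0·(Z_L + jZ_0·tanβl)/(Z_0 + jZ_L·tanβl)
     = 50·(146 − j48.4)/(83.2 − j209)

Z_in ≈ 22 + j26.2 Ω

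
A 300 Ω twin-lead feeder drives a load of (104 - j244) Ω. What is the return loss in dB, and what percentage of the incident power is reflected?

RL ≈ 3.57 dB; 44% of incident power reflected

Γ = (-196 − j244)/(404 − j244), |Γ| = 0.663
RL = −20·log₁₀(0.663) = 3.57 dB
P_refl/P_inc = |Γ|² = 0.44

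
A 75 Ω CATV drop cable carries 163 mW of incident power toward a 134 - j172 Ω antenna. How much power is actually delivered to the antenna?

P_delivered ≈ 89.4 mW

|Γ| = |(59 − j172)/(209 − j172)| = 0.672
|Γ|² = 0.451
P_refl = |Γ|²·P_inc = 73.6 mW, P_del = (1 − |Γ|²)·P_inc = 89.4 mW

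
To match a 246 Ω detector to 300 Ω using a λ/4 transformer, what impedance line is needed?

Z_qwt ≈ 272 Ω

Z_qwt = √(Z_0·R_L) = √(300 × 246) = √73800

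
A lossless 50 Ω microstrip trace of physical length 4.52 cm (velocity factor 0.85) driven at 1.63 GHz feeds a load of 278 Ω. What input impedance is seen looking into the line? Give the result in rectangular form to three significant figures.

λ = v/f = 0.85·c / 1.63 GHz = 0.156 m
βl = 2π·l/λ = 2π × 0.289 = 104°
tan(βl) = tan(104°) = -4.01
Z_in = Z_0·(Z_L + jZ_0·tanβl)/(Z_0 + jZ_L·tanβl)
     = 50·(278 − j200)/(50 − j1110)

Z_in ≈ 9.53 + j12.1 Ω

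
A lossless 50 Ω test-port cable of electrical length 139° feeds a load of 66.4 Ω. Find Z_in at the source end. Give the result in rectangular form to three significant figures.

tan(βl) = tan(139°) = -0.869
Z_in = Z_0·(Z_L + jZ_0·tanβl)/(Z_0 + jZ_L·tanβl)
     = 50·(66.4 − j43.5)/(50 − j57.7)

Z_in ≈ 50 + j14.2 Ω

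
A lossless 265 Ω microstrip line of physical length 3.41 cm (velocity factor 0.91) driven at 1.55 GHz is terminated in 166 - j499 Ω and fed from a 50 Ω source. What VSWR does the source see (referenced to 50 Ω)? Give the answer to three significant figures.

VSWR ≈ 2.04

λ = v/f = 0.91·c / 1.55 GHz = 0.176 m
βl = 2π·l/λ = 2π × 0.194 = 69.7°
tan(βl) = 2.7
Z_in = Z_0·(Z_L + jZ_0·tanβl)/(Z_0 + jZ_L·tanβl) = 34.5 + j26.1 Ω
Γ_s = (Z_in − Z_s)/(Z_in + Z_s) = (-15.5 + j26.1)/(84.5 + j26.1), |Γ_s| = 0.343
VSWR = (1 + |Γ_s|)/(1 − |Γ_s|)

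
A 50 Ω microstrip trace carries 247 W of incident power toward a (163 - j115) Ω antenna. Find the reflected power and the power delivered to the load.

|Γ| = |(113 − j115)/(213 − j115)| = 0.666
|Γ|² = 0.444
P_refl = |Γ|²·P_inc = 110 W, P_del = (1 − |Γ|²)·P_inc = 137 W

P_reflected ≈ 110 W; P_delivered ≈ 137 W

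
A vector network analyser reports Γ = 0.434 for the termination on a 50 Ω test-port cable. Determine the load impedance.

Z_L ≈ 127 Ω

Z_L = Z_0·(1 + Γ)/(1 − Γ) = 50·(1.43)/(0.566)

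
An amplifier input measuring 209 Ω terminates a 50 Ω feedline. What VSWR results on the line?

VSWR ≈ 4.18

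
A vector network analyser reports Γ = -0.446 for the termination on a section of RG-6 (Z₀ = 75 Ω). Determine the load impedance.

Z_L ≈ 28.7 Ω

Z_L = Z_0·(1 + Γ)/(1 − Γ) = 75·(0.554)/(1.45)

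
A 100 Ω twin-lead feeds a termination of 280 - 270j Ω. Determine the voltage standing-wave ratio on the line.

VSWR ≈ 5.58

Γ = (Z_L − Z_0)/(Z_L + Z_0) = (180 − j270)/(380 − j270)
|Γ| = 324/466 = 0.696
VSWR = (1 + |Γ|)/(1 − |Γ|) = 1.7/0.304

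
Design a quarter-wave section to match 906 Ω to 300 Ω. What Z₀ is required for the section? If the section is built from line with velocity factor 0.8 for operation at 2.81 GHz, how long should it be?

Z_qwt ≈ 521 Ω; length ≈ 2.14 cm

Z_qwt = √(Z_0·R_L) = √(300 × 906) = √271800
λ = 0.8·c/f = 0.0854 m, so l = λ/4 = 0.0214 m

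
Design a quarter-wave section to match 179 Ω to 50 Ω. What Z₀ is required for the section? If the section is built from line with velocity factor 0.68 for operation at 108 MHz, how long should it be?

Z_qwt ≈ 94.6 Ω; length ≈ 47.2 cm

Z_qwt = √(Z_0·R_L) = √(50 × 179) = √8950
λ = 0.68·c/f = 1.89 m, so l = λ/4 = 0.472 m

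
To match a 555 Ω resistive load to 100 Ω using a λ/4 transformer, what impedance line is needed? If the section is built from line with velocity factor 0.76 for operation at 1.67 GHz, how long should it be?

Z_qwt = √(Z_0·R_L) = √(100 × 555) = √55500
λ = 0.76·c/f = 0.137 m, so l = λ/4 = 0.0341 m

Z_qwt ≈ 236 Ω; length ≈ 3.41 cm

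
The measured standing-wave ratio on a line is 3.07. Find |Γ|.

|Γ| ≈ 0.509

|Γ| = (S − 1)/(S + 1) = (3.07 − 1)/(3.07 + 1) = 2.07/4.07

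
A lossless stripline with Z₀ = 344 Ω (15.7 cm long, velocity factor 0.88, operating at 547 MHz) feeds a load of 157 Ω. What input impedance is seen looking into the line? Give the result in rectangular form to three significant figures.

Z_in ≈ 421 − j296 Ω

λ = v/f = 0.88·c / 547 MHz = 0.483 m
βl = 2π·l/λ = 2π × 0.325 = 117°
tan(βl) = tan(117°) = -1.95
Z_in = Z_0·(Z_L + jZ_0·tanβl)/(Z_0 + jZ_L·tanβl)
     = 344·(157 − j672)/(344 − j307)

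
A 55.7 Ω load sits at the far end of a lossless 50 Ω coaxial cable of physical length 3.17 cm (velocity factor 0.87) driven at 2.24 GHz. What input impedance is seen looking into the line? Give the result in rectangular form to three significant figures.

Z_in ≈ 45.1 + j1.33 Ω

λ = v/f = 0.87·c / 2.24 GHz = 0.117 m
βl = 2π·l/λ = 2π × 0.272 = 97.9°
tan(βl) = tan(97.9°) = -7.17
Z_in = Z_0·(Z_L + jZ_0·tanβl)/(Z_0 + jZ_L·tanβl)
     = 50·(55.7 − j358)/(50 − j399)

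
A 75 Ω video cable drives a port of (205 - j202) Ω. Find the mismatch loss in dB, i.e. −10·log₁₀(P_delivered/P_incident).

Γ = (130 − j202)/(280 − j202), |Γ| = 0.696
|Γ|² = 0.484, so P_del/P_inc = 1 − |Γ|² = 0.516
ML = −10·log₁₀(1 − |Γ|²)

mismatch loss ≈ 2.87 dB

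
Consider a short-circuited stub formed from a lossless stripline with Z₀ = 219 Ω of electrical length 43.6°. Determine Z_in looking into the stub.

Z_in ≈ +j209 Ω

tan(βl) = 0.952
For a short-circuited stub, Z_in = jZ_0·tan(βl)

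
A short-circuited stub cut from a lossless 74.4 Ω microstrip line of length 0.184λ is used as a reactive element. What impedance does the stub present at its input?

Z_in ≈ +j169 Ω

βl = 2π × 0.184 = 66.2°
tan(βl) = 2.27
For a short-circuited stub, Z_in = jZ_0·tan(βl)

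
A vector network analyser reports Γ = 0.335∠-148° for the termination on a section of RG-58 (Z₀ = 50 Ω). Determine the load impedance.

Z_L = Z_0·(1 + Γ)/(1 − Γ) = 50·(0.716 − j0.178)/(1.28 + j0.178)

Z_L ≈ 26.4 − j10.6 Ω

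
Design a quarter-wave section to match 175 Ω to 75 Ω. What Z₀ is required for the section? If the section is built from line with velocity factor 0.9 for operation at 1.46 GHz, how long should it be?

Z_qwt ≈ 115 Ω; length ≈ 4.62 cm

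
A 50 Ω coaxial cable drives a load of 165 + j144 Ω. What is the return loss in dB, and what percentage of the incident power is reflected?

Γ = (115 + j144)/(215 + j144), |Γ| = 0.712
RL = −20·log₁₀(0.712) = 2.95 dB
P_refl/P_inc = |Γ|² = 0.507

RL ≈ 2.95 dB; 50.7% of incident power reflected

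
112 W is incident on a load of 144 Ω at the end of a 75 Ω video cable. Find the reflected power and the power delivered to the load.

Γ = (144 − 75)/(144 + 75) = 0.315
|Γ|² = 0.0993
P_refl = |Γ|²·P_inc = 11.1 W, P_del = (1 − |Γ|²)·P_inc = 101 W

P_reflected ≈ 11.1 W; P_delivered ≈ 101 W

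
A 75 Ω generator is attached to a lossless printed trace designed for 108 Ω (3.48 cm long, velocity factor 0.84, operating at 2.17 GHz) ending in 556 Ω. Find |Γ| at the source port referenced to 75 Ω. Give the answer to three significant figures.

|Γ| ≈ 0.596

λ = v/f = 0.84·c / 2.17 GHz = 0.116 m
βl = 2π·l/λ = 2π × 0.3 = 108°
tan(βl) = -3.1
Z_in = Z_0·(Z_L + jZ_0·tanβl)/(Z_0 + jZ_L·tanβl) = 23.1 + j33.4 Ω
Γ_s = (Z_in − Z_s)/(Z_in + Z_s) = (-51.9 + j33.4)/(98.1 + j33.4), |Γ_s| = 0.596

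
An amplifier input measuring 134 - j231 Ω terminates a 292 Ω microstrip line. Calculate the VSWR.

Γ = (Z_L − Z_0)/(Z_L + Z_0) = (-158 − j231)/(426 − j231)
|Γ| = 280/485 = 0.578
VSWR = (1 + |Γ|)/(1 − |Γ|) = 1.58/0.422

VSWR ≈ 3.73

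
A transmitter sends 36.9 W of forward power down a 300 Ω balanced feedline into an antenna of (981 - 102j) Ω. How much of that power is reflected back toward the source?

P_reflected ≈ 10.6 W

|Γ| = |(681 − j102)/(1281 − j102)| = 0.536
|Γ|² = 0.287
P_refl = |Γ|²·P_inc = 10.6 W, P_del = (1 − |Γ|²)·P_inc = 26.3 W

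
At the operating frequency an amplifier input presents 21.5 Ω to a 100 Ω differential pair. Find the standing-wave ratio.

VSWR ≈ 4.65

For a purely resistive load, VSWR = R_L/Z_0 or Z_0/R_L (whichever > 1) = 100/21.5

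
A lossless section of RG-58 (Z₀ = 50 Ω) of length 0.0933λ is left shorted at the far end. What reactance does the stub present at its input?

βl = 2π × 0.0933 = 33.6°
tan(βl) = 0.664
For a shorted stub, Z_in = jZ_0·tan(βl)

X_in ≈ 33.2 Ω (inductive)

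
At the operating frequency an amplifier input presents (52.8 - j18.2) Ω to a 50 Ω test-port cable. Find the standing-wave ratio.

VSWR ≈ 1.43

Γ = (Z_L − Z_0)/(Z_L + Z_0) = (2.8 − j18.2)/(102.8 − j18.2)
|Γ| = 18.4/104 = 0.176
VSWR = (1 + |Γ|)/(1 − |Γ|) = 1.18/0.824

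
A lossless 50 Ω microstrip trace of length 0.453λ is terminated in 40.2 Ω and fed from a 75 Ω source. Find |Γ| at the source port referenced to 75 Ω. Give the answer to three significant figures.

βl = 2π × 0.453 = 163°
tan(βl) = -0.304
Z_in = Z_0·(Z_L + jZ_0·tanβl)/(Z_0 + jZ_L·tanβl) = 41.4 − j5.07 Ω
Γ_s = (Z_in − Z_s)/(Z_in + Z_s) = (-33.6 − j5.07)/(116 − j5.07), |Γ_s| = 0.291

|Γ| ≈ 0.291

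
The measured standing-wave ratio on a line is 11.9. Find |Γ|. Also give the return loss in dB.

|Γ| ≈ 0.845; return loss ≈ 1.46 dB

|Γ| = (S − 1)/(S + 1) = (11.9 − 1)/(11.9 + 1) = 10.9/12.9
RL = −20·log₁₀|Γ| = −20·log₁₀(0.845)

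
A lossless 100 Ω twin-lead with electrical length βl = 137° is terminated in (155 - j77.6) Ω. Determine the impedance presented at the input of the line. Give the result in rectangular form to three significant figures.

Z_in ≈ 134 + j81.7 Ω

tan(βl) = tan(137°) = -0.933
Z_in = Z_0·(Z_L + jZ_0·tanβl)/(Z_0 + jZ_L·tanβl)
     = 100·(155 − j171)/(27.6 − j145)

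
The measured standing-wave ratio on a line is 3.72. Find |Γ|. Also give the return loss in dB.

|Γ| ≈ 0.576; return loss ≈ 4.79 dB

|Γ| = (S − 1)/(S + 1) = (3.72 − 1)/(3.72 + 1) = 2.72/4.72
RL = −20·log₁₀|Γ| = −20·log₁₀(0.576)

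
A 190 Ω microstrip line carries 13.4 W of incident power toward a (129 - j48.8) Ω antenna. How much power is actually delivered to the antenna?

P_delivered ≈ 12.6 W

|Γ| = |(-61 − j48.8)/(319 − j48.8)| = 0.242
|Γ|² = 0.0586
P_refl = |Γ|²·P_inc = 0.785 W, P_del = (1 − |Γ|²)·P_inc = 12.6 W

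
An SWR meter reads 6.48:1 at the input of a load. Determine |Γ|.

|Γ| ≈ 0.733

|Γ| = (S − 1)/(S + 1) = (6.48 − 1)/(6.48 + 1) = 5.48/7.48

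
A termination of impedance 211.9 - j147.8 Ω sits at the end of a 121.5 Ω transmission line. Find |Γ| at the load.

|Γ| ≈ 0.475

Γ = (Z_L − Z_0)/(Z_L + Z_0) = (90.4 − j147.8)/(333.4 − j147.8)
|Γ| = 173/365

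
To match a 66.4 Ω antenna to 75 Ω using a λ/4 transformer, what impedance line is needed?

Z_qwt = √(Z_0·R_L) = √(75 × 66.4) = √4980

Z_qwt ≈ 70.6 Ω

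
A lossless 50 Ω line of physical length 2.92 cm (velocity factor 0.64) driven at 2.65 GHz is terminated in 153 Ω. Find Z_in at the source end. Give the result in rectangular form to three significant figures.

Z_in ≈ 40.9 + j52.5 Ω

λ = v/f = 0.64·c / 2.65 GHz = 0.0725 m
βl = 2π·l/λ = 2π × 0.403 = 145°
tan(βl) = tan(145°) = -0.698
Z_in = Z_0·(Z_L + jZ_0·tanβl)/(Z_0 + jZ_L·tanβl)
     = 50·(153 − j34.9)/(50 − j107)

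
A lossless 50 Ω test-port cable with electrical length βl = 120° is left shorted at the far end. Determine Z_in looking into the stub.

Z_in ≈ −j86.6 Ω

tan(βl) = -1.73
For a shorted stub, Z_in = jZ_0·tan(βl)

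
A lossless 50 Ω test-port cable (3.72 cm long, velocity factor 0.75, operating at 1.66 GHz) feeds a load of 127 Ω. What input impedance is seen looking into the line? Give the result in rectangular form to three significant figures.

λ = v/f = 0.75·c / 1.66 GHz = 0.136 m
βl = 2π·l/λ = 2π × 0.274 = 98.8°
tan(βl) = tan(98.8°) = -6.46
Z_in = Z_0·(Z_L + jZ_0·tanβl)/(Z_0 + jZ_L·tanβl)
     = 50·(127 − j323)/(50 − j820)

Z_in ≈ 20.1 + j6.52 Ω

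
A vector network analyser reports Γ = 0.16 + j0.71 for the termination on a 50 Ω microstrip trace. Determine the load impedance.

Z_L ≈ 19.4 + j58.7 Ω

Z_L = Z_0·(1 + Γ)/(1 − Γ) = 50·(1.16 + j0.71)/(0.84 − j0.71)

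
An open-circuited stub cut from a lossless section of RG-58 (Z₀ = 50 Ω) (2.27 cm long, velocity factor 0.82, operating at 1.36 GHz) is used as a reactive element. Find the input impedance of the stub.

λ = v/f = 0.82·c / 1.36 GHz = 0.181 m
βl = 2π·l/λ = 2π × 0.125 = 45.2°
tan(βl) = 1.01
For an open-circuited stub, Z_in = −jZ_0·cot(βl) = −jZ_0/tan(βl)

Z_in ≈ −j49.7 Ω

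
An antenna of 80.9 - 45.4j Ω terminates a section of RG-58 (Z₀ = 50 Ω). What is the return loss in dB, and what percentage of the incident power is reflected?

Γ = (30.9 − j45.4)/(130.9 − j45.4), |Γ| = 0.396
RL = −20·log₁₀(0.396) = 8.04 dB
P_refl/P_inc = |Γ|² = 0.157

RL ≈ 8.04 dB; 15.7% of incident power reflected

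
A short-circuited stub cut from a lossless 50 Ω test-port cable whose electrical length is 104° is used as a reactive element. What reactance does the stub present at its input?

tan(βl) = -4.01
For a short-circuited stub, Z_in = jZ_0·tan(βl)

X_in ≈ -201 Ω (capacitive)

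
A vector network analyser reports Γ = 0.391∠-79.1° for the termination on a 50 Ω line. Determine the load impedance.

Z_L ≈ 42.1 − j38.2 Ω

Z_L = Z_0·(1 + Γ)/(1 − Γ) = 50·(1.07 − j0.384)/(0.926 + j0.384)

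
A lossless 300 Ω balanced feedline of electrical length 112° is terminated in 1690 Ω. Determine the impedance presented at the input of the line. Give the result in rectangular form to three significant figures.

Z_in ≈ 61.6 + j117 Ω

tan(βl) = tan(112°) = -2.48
Z_in = Z_0·(Z_L + jZ_0·tanβl)/(Z_0 + jZ_L·tanβl)
     = 300·(1690 − j743)/(300 − j4180)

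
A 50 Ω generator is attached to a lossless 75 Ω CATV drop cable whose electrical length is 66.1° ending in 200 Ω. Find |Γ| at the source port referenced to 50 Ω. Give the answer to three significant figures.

|Γ| ≈ 0.375

tan(βl) = 2.26
Z_in = Z_0·(Z_L + jZ_0·tanβl)/(Z_0 + jZ_L·tanβl) = 32.7 − j27.8 Ω
Γ_s = (Z_in − Z_s)/(Z_in + Z_s) = (-17.3 − j27.8)/(82.7 − j27.8), |Γ_s| = 0.375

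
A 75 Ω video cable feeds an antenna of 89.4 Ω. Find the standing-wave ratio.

For a purely resistive load, VSWR = R_L/Z_0 or Z_0/R_L (whichever > 1) = 89.4/75

VSWR ≈ 1.19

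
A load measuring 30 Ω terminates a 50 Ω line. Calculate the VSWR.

For a purely resistive load, VSWR = R_L/Z_0 or Z_0/R_L (whichever > 1) = 50/30

VSWR ≈ 1.67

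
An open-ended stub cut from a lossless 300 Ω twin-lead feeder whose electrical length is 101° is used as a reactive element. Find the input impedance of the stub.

Z_in ≈ +j58.3 Ω

tan(βl) = -5.14
For an open-ended stub, Z_in = −jZ_0·cot(βl) = −jZ_0/tan(βl)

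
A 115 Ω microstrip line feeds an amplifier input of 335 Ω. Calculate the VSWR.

Γ = (335 − 115)/(335 + 115) = 0.489
VSWR = (1 + 0.489)/(1 − 0.489)

VSWR ≈ 2.91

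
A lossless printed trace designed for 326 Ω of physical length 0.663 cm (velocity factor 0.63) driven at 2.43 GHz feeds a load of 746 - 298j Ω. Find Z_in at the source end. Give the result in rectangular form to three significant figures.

Z_in ≈ 239 − j278 Ω

λ = v/f = 0.63·c / 2.43 GHz = 0.0778 m
βl = 2π·l/λ = 2π × 0.0852 = 30.7°
tan(βl) = tan(30.7°) = 0.593
Z_in = Z_0·(Z_L + jZ_0·tanβl)/(Z_0 + jZ_L·tanβl)
     = 326·(746 − j105)/(503 + j443)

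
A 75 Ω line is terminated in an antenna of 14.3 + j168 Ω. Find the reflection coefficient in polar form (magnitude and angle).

Γ = (Z_L − Z_0)/(Z_L + Z_0) = (-60.7 + j168)/(89.3 + j168)
|Γ| = 179/190 = 0.939

Γ ≈ 0.939 ∠ 47.9°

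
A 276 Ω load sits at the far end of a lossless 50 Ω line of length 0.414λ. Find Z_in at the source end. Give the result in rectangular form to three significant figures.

Z_in ≈ 31.4 + j73.9 Ω

βl = 2π × 0.414 = 149°
tan(βl) = tan(149°) = -0.6
Z_in = Z_0·(Z_L + jZ_0·tanβl)/(Z_0 + jZ_L·tanβl)
     = 50·(276 − j30)/(50 − j166)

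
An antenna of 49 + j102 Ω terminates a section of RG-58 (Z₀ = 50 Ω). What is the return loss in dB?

RL ≈ 2.88 dB

Γ = (-1 + j102)/(99 + j102), |Γ| = 0.718
RL = −20·log₁₀|Γ| = −20·log₁₀(0.718)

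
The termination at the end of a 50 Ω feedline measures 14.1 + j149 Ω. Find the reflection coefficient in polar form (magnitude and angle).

Γ ≈ 0.945 ∠ 36.8°

Γ = (Z_L − Z_0)/(Z_L + Z_0) = (-35.9 + j149)/(64.1 + j149)
|Γ| = 153/162 = 0.945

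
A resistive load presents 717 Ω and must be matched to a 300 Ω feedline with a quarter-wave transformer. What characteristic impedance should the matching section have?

Z_qwt ≈ 464 Ω

Z_qwt = √(Z_0·R_L) = √(300 × 717) = √215100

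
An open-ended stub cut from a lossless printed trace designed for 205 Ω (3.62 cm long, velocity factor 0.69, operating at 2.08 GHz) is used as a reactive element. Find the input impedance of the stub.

λ = v/f = 0.69·c / 2.08 GHz = 0.0995 m
βl = 2π·l/λ = 2π × 0.364 = 131°
tan(βl) = -1.15
For an open-ended stub, Z_in = −jZ_0·cot(βl) = −jZ_0/tan(βl)

Z_in ≈ +j178 Ω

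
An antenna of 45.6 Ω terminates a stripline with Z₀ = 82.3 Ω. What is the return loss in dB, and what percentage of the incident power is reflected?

RL ≈ 10.8 dB; 8.23% of incident power reflected

Γ = (45.6 − 82.3)/(45.6 + 82.3) = -0.287
RL = −20·log₁₀(0.287) = 10.8 dB
P_refl/P_inc = |Γ|² = 0.0823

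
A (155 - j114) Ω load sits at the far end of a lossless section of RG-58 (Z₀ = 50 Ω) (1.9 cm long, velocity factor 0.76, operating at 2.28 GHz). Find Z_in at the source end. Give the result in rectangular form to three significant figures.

Z_in ≈ 10.7 − j10.6 Ω

λ = v/f = 0.76·c / 2.28 GHz = 0.1 m
βl = 2π·l/λ = 2π × 0.19 = 68.4°
tan(βl) = tan(68.4°) = 2.53
Z_in = Z_0·(Z_L + jZ_0·tanβl)/(Z_0 + jZ_L·tanβl)
     = 50·(155 + j12.3)/(338 + j391)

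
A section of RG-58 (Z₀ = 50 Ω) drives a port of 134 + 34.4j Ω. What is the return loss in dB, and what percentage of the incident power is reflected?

Γ = (84 + j34.4)/(184 + j34.4), |Γ| = 0.485
RL = −20·log₁₀(0.485) = 6.29 dB
P_refl/P_inc = |Γ|² = 0.235

RL ≈ 6.29 dB; 23.5% of incident power reflected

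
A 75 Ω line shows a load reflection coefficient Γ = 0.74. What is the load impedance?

Z_L ≈ 502 Ω

Z_L = Z_0·(1 + Γ)/(1 − Γ) = 75·(1.74)/(0.26)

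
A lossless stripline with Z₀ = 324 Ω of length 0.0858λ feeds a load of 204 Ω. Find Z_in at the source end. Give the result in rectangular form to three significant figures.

βl = 2π × 0.0858 = 30.9°
tan(βl) = tan(30.9°) = 0.598
Z_in = Z_0·(Z_L + jZ_0·tanβl)/(Z_0 + jZ_L·tanβl)
     = 324·(204 + j194)/(324 + j122)

Z_in ≈ 243 + j102 Ω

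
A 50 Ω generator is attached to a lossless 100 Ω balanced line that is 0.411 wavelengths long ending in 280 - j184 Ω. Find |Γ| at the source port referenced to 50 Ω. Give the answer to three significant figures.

|Γ| ≈ 0.762

βl = 2π × 0.411 = 148°
tan(βl) = -0.626
Z_in = Z_0·(Z_L + jZ_0·tanβl)/(Z_0 + jZ_L·tanβl) = 126 + j171 Ω
Γ_s = (Z_in − Z_s)/(Z_in + Z_s) = (76 + j171)/(176 + j171), |Γ_s| = 0.762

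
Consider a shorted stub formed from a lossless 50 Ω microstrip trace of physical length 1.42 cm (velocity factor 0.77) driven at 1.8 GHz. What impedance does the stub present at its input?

Z_in ≈ +j41.7 Ω

λ = v/f = 0.77·c / 1.8 GHz = 0.128 m
βl = 2π·l/λ = 2π × 0.111 = 39.8°
tan(βl) = 0.834
For a shorted stub, Z_in = jZ_0·tan(βl)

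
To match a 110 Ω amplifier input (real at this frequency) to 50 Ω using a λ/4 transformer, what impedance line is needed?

Z_qwt ≈ 74.2 Ω

Z_qwt = √(Z_0·R_L) = √(50 × 110) = √5500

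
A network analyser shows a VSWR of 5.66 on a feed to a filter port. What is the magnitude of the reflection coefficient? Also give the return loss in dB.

|Γ| ≈ 0.7; return loss ≈ 3.1 dB

|Γ| = (S − 1)/(S + 1) = (5.66 − 1)/(5.66 + 1) = 4.66/6.66
RL = −20·log₁₀|Γ| = −20·log₁₀(0.7)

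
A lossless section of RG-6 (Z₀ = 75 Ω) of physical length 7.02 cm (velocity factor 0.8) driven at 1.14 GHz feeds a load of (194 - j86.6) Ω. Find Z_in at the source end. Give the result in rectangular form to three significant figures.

Z_in ≈ 36.9 + j51.6 Ω

λ = v/f = 0.8·c / 1.14 GHz = 0.211 m
βl = 2π·l/λ = 2π × 0.333 = 120°
tan(βl) = tan(120°) = -1.73
Z_in = Z_0·(Z_L + jZ_0·tanβl)/(Z_0 + jZ_L·tanβl)
     = 75·(194 − j216)/(-74.7 − j335)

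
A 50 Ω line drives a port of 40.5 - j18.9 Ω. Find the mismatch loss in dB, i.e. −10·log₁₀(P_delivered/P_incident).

mismatch loss ≈ 0.234 dB

Γ = (-9.5 − j18.9)/(90.5 − j18.9), |Γ| = 0.229
|Γ|² = 0.0524, so P_del/P_inc = 1 − |Γ|² = 0.948
ML = −10·log₁₀(1 − |Γ|²)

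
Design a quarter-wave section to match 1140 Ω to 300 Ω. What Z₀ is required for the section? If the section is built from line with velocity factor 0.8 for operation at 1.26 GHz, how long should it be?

Z_qwt ≈ 585 Ω; length ≈ 4.76 cm

Z_qwt = √(Z_0·R_L) = √(300 × 1140) = √342000
λ = 0.8·c/f = 0.19 m, so l = λ/4 = 0.0476 m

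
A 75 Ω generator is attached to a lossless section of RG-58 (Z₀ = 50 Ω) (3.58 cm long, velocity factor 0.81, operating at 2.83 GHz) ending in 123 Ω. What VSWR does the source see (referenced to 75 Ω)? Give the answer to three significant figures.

λ = v/f = 0.81·c / 2.83 GHz = 0.0859 m
βl = 2π·l/λ = 2π × 0.417 = 150°
tan(βl) = -0.575
Z_in = Z_0·(Z_L + jZ_0·tanβl)/(Z_0 + jZ_L·tanβl) = 54.5 + j48.4 Ω
Γ_s = (Z_in − Z_s)/(Z_in + Z_s) = (-20.5 + j48.4)/(130 + j48.4), |Γ_s| = 0.38
VSWR = (1 + |Γ_s|)/(1 − |Γ_s|)

VSWR ≈ 2.23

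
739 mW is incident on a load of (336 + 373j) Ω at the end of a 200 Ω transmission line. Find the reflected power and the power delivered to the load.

P_reflected ≈ 273 mW; P_delivered ≈ 466 mW

|Γ| = |(136 + j373)/(536 + j373)| = 0.608
|Γ|² = 0.37
P_refl = |Γ|²·P_inc = 273 mW, P_del = (1 − |Γ|²)·P_inc = 466 mW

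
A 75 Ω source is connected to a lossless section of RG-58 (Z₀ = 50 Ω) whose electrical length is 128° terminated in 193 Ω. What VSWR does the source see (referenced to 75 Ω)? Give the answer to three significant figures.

VSWR ≈ 4.61

tan(βl) = -1.28
Z_in = Z_0·(Z_L + jZ_0·tanβl)/(Z_0 + jZ_L·tanβl) = 20 + j35 Ω
Γ_s = (Z_in − Z_s)/(Z_in + Z_s) = (-55 + j35)/(95 + j35), |Γ_s| = 0.643
VSWR = (1 + |Γ_s|)/(1 − |Γ_s|)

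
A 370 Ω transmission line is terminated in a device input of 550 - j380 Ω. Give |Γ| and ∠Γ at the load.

Γ = (Z_L − Z_0)/(Z_L + Z_0) = (180 − j380)/(920 − j380)
|Γ| = 420/995 = 0.422

Γ ≈ 0.422 ∠ -42.2°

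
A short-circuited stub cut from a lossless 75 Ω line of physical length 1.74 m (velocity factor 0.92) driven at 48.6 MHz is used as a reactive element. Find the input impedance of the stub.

Z_in ≈ −j203 Ω

λ = v/f = 0.92·c / 48.6 MHz = 5.68 m
βl = 2π·l/λ = 2π × 0.306 = 110°
tan(βl) = -2.7
For a short-circuited stub, Z_in = jZ_0·tan(βl)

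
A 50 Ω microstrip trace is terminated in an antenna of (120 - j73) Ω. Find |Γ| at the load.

|Γ| ≈ 0.547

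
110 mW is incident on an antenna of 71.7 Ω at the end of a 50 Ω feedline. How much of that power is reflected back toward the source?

Γ = (71.7 − 50)/(71.7 + 50) = 0.178
|Γ|² = 0.0318
P_refl = |Γ|²·P_inc = 3.5 mW, P_del = (1 − |Γ|²)·P_inc = 107 mW

P_reflected ≈ 3.5 mW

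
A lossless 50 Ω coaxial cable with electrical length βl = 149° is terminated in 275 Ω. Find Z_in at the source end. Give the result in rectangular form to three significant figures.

Z_in ≈ 31.4 + j73.7 Ω

tan(βl) = tan(149°) = -0.601
Z_in = Z_0·(Z_L + jZ_0·tanβl)/(Z_0 + jZ_L·tanβl)
     = 50·(275 − j30)/(50 − j165)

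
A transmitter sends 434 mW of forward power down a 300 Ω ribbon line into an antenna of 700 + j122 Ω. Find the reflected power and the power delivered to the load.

P_reflected ≈ 74.8 mW; P_delivered ≈ 359 mW

|Γ| = |(400 + j122)/(1000 + j122)| = 0.415
|Γ|² = 0.172
P_refl = |Γ|²·P_inc = 74.8 mW, P_del = (1 − |Γ|²)·P_inc = 359 mW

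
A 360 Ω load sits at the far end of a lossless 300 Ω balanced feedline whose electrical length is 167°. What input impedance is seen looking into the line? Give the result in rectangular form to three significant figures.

Z_in ≈ 352 + j28.3 Ω

tan(βl) = tan(167°) = -0.231
Z_in = Z_0·(Z_L + jZ_0·tanβl)/(Z_0 + jZ_L·tanβl)
     = 300·(360 − j69.3)/(300 − j83.1)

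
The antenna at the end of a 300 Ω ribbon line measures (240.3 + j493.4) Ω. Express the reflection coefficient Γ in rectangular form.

Γ = (Z_L − Z_0)/(Z_L + Z_0) = (-59.7 + j493.4)/(540.3 + j493.4)

Γ ≈ 0.394 + j0.553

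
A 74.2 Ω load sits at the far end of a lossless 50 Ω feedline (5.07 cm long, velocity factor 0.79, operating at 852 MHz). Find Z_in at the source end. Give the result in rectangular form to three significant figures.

Z_in ≈ 37.1 − j11.3 Ω

λ = v/f = 0.79·c / 852 MHz = 0.278 m
βl = 2π·l/λ = 2π × 0.182 = 65.6°
tan(βl) = tan(65.6°) = 2.21
Z_in = Z_0·(Z_L + jZ_0·tanβl)/(Z_0 + jZ_L·tanβl)
     = 50·(74.2 + j110)/(50 + j164)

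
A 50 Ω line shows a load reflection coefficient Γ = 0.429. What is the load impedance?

Z_L ≈ 125 Ω

Z_L = Z_0·(1 + Γ)/(1 − Γ) = 50·(1.43)/(0.571)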